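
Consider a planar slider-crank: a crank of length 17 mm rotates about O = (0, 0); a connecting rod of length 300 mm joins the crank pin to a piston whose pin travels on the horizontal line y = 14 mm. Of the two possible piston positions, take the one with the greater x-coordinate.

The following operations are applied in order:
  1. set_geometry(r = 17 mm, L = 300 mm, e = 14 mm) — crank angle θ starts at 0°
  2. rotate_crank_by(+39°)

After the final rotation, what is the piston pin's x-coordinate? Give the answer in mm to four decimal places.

set_geometry: r = 17 mm, L = 300 mm, e = 14 mm; θ ← 0°
rotate_crank_by(+39°): θ ← 0° +39° = 39°
crank pin P = (r cos θ, r sin θ) = (13.211481, 10.698447)
h = r sin θ − e = 10.698447 − 14 = -3.301553
x = r cos θ + √(L² − h²) = 13.211481 + √(90000.0 − 10.9003) = 13.211481 + 299.981832 = 313.193314

313.1933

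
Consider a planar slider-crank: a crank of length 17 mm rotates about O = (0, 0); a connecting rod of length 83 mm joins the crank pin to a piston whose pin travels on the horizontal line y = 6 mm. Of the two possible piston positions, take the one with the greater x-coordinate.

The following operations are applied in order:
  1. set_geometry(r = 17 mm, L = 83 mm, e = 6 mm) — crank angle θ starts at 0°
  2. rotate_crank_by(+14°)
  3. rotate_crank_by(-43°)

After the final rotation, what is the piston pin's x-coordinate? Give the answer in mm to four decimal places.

set_geometry: r = 17 mm, L = 83 mm, e = 6 mm; θ ← 0°
rotate_crank_by(+14°): θ ← 0° +14° = 14°
rotate_crank_by(-43°): θ ← 14° -43° = -29°
crank pin P = (r cos θ, r sin θ) = (14.868535, -8.241764)
h = r sin θ − e = -8.241764 − 6 = -14.241764
x = r cos θ + √(L² − h²) = 14.868535 + √(6889.0 − 202.8278) = 14.868535 + 81.769017 = 96.637552

96.6376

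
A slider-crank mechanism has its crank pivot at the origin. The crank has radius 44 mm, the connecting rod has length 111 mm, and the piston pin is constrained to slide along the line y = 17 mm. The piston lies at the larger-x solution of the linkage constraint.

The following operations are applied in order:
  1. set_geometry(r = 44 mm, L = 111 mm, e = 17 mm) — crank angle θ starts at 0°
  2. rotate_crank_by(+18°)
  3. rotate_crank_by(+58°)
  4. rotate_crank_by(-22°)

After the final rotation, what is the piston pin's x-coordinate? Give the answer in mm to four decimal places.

set_geometry: r = 44 mm, L = 111 mm, e = 17 mm; θ ← 0°
rotate_crank_by(+18°): θ ← 0° +18° = 18°
rotate_crank_by(+58°): θ ← 18° +58° = 76°
rotate_crank_by(-22°): θ ← 76° -22° = 54°
crank pin P = (r cos θ, r sin θ) = (25.862551, 35.596748)
h = r sin θ − e = 35.596748 − 17 = 18.596748
x = r cos θ + √(L² − h²) = 25.862551 + √(12321.0 − 345.8390) = 25.862551 + 109.431079 = 135.293630

135.2936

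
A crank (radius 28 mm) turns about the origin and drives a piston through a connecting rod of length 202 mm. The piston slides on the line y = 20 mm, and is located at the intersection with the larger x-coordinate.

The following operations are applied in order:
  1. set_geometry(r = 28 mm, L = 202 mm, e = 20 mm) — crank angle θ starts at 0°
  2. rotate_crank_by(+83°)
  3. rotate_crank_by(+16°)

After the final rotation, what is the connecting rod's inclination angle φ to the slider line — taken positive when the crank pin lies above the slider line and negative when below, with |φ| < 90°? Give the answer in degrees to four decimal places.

set_geometry: r = 28 mm, L = 202 mm, e = 20 mm; θ ← 0°
rotate_crank_by(+83°): θ ← 0° +83° = 83°
rotate_crank_by(+16°): θ ← 83° +16° = 99°
crank pin P = (r cos θ, r sin θ) = (-4.380165, 27.655274)
h = r sin θ − e = 27.655274 − 20 = 7.655274
sin φ = h / L = 7.655274 / 202 = 0.03789739
φ = arcsin(0.03789739) = 2.171881°

2.1719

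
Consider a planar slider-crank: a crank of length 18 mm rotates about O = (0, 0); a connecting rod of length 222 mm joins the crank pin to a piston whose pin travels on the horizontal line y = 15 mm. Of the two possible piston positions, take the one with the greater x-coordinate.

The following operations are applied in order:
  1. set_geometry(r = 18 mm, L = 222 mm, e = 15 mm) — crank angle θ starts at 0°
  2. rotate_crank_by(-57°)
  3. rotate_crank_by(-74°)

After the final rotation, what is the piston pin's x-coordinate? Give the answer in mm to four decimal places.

set_geometry: r = 18 mm, L = 222 mm, e = 15 mm; θ ← 0°
rotate_crank_by(-57°): θ ← 0° -57° = -57°
rotate_crank_by(-74°): θ ← -57° -74° = -131°
crank pin P = (r cos θ, r sin θ) = (-11.809063, -13.584772)
h = r sin θ − e = -13.584772 − 15 = -28.584772
x = r cos θ + √(L² − h²) = -11.809063 + √(49284.0 − 817.0892) = -11.809063 + 220.152017 = 208.342955

208.3430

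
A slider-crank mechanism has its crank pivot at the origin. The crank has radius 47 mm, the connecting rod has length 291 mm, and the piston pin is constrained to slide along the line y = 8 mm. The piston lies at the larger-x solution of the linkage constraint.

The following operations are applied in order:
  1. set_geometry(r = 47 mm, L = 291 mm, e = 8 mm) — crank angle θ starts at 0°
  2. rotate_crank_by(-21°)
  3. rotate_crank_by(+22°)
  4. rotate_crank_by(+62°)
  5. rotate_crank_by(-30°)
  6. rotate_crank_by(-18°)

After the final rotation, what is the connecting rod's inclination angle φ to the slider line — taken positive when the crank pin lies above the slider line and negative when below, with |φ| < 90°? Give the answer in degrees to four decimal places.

0.8200

set_geometry: r = 47 mm, L = 291 mm, e = 8 mm; θ ← 0°
rotate_crank_by(-21°): θ ← 0° -21° = -21°
rotate_crank_by(+22°): θ ← -21° +22° = 1°
rotate_crank_by(+62°): θ ← 1° +62° = 63°
rotate_crank_by(-30°): θ ← 63° -30° = 33°
rotate_crank_by(-18°): θ ← 33° -18° = 15°
crank pin P = (r cos θ, r sin θ) = (45.398514, 12.164495)
h = r sin θ − e = 12.164495 − 8 = 4.164495
sin φ = h / L = 4.164495 / 291 = 0.01431098
φ = arcsin(0.01431098) = 0.819987°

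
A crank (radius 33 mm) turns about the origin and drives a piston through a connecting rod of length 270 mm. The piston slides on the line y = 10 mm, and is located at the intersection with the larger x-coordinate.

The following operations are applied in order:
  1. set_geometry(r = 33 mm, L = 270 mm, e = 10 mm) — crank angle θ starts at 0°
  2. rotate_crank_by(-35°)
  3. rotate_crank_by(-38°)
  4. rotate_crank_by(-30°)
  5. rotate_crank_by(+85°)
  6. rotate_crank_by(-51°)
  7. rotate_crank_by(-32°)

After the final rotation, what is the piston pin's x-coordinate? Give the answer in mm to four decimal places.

set_geometry: r = 33 mm, L = 270 mm, e = 10 mm; θ ← 0°
rotate_crank_by(-35°): θ ← 0° -35° = -35°
rotate_crank_by(-38°): θ ← -35° -38° = -73°
rotate_crank_by(-30°): θ ← -73° -30° = -103°
rotate_crank_by(+85°): θ ← -103° +85° = -18°
rotate_crank_by(-51°): θ ← -18° -51° = -69°
rotate_crank_by(-32°): θ ← -69° -32° = -101°
crank pin P = (r cos θ, r sin θ) = (-6.296697, -32.393697)
h = r sin θ − e = -32.393697 − 10 = -42.393697
x = r cos θ + √(L² − h²) = -6.296697 + √(72900.0 − 1797.2255) = -6.296697 + 266.651035 = 260.354338

260.3543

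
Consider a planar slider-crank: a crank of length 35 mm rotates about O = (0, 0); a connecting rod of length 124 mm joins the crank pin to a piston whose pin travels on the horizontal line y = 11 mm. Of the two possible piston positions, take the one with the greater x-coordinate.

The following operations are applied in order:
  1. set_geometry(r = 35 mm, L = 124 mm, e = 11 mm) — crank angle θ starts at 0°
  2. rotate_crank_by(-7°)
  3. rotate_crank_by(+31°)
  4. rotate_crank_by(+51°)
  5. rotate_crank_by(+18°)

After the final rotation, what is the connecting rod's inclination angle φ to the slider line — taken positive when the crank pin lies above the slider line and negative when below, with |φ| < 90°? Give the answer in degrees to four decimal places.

11.1373

set_geometry: r = 35 mm, L = 124 mm, e = 11 mm; θ ← 0°
rotate_crank_by(-7°): θ ← 0° -7° = -7°
rotate_crank_by(+31°): θ ← -7° +31° = 24°
rotate_crank_by(+51°): θ ← 24° +51° = 75°
rotate_crank_by(+18°): θ ← 75° +18° = 93°
crank pin P = (r cos θ, r sin θ) = (-1.831758, 34.952034)
h = r sin θ − e = 34.952034 − 11 = 23.952034
sin φ = h / L = 23.952034 / 124 = 0.19316156
φ = arcsin(0.19316156) = 11.137347°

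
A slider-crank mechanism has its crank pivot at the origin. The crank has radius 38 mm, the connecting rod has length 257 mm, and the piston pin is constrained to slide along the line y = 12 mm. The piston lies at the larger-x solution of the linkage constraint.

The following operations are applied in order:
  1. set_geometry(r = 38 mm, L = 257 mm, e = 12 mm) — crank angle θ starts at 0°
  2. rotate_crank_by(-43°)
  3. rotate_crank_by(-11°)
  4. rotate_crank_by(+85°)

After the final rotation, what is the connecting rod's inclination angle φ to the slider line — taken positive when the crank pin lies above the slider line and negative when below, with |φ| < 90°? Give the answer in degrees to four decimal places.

set_geometry: r = 38 mm, L = 257 mm, e = 12 mm; θ ← 0°
rotate_crank_by(-43°): θ ← 0° -43° = -43°
rotate_crank_by(-11°): θ ← -43° -11° = -54°
rotate_crank_by(+85°): θ ← -54° +85° = 31°
crank pin P = (r cos θ, r sin θ) = (32.572357, 19.571447)
h = r sin θ − e = 19.571447 − 12 = 7.571447
sin φ = h / L = 7.571447 / 257 = 0.02946088
φ = arcsin(0.02946088) = 1.688229°

1.6882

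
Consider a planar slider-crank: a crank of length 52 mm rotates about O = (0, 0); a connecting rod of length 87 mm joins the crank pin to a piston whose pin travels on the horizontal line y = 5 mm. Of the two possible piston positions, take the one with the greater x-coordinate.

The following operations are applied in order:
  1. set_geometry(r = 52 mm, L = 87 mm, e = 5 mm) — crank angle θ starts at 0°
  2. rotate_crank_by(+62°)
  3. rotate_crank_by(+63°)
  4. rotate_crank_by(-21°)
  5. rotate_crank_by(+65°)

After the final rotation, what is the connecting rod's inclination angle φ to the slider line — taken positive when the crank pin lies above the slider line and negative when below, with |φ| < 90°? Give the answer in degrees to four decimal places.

set_geometry: r = 52 mm, L = 87 mm, e = 5 mm; θ ← 0°
rotate_crank_by(+62°): θ ← 0° +62° = 62°
rotate_crank_by(+63°): θ ← 62° +63° = 125°
rotate_crank_by(-21°): θ ← 125° -21° = 104°
rotate_crank_by(+65°): θ ← 104° +65° = 169°
crank pin P = (r cos θ, r sin θ) = (-51.044614, 9.922068)
h = r sin θ − e = 9.922068 − 5 = 4.922068
sin φ = h / L = 4.922068 / 87 = 0.05657549
φ = arcsin(0.05657549) = 3.243269°

3.2433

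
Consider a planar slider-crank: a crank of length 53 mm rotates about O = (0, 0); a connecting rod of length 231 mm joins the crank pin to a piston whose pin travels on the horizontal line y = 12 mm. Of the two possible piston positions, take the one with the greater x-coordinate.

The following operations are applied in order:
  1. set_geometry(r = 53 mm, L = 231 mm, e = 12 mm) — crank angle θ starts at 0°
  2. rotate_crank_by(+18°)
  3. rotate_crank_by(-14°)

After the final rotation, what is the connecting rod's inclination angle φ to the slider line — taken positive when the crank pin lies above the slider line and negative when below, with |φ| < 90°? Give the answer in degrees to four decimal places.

-2.0598

set_geometry: r = 53 mm, L = 231 mm, e = 12 mm; θ ← 0°
rotate_crank_by(+18°): θ ← 0° +18° = 18°
rotate_crank_by(-14°): θ ← 18° -14° = 4°
crank pin P = (r cos θ, r sin θ) = (52.870895, 3.697093)
h = r sin θ − e = 3.697093 − 12 = -8.302907
sin φ = h / L = -8.302907 / 231 = -0.03594332
φ = arcsin(-0.03594332) = -2.059844°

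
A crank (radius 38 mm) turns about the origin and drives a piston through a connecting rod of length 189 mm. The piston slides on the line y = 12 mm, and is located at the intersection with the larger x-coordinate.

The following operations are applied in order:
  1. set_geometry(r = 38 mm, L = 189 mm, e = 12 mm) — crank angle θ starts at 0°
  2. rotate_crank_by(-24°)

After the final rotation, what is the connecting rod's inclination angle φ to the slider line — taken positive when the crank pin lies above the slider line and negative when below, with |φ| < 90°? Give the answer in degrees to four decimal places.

-8.3529

set_geometry: r = 38 mm, L = 189 mm, e = 12 mm; θ ← 0°
rotate_crank_by(-24°): θ ← 0° -24° = -24°
crank pin P = (r cos θ, r sin θ) = (34.714727, -15.455992)
h = r sin θ − e = -15.455992 − 12 = -27.455992
sin φ = h / L = -27.455992 / 189 = -0.14526980
φ = arcsin(-0.14526980) = -8.352903°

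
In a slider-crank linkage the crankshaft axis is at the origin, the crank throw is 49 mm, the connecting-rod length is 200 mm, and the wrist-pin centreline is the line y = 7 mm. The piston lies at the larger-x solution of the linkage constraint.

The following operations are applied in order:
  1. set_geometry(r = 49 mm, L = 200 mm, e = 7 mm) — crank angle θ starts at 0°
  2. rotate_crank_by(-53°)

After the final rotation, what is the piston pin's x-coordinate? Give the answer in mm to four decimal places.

224.0955

set_geometry: r = 49 mm, L = 200 mm, e = 7 mm; θ ← 0°
rotate_crank_by(-53°): θ ← 0° -53° = -53°
crank pin P = (r cos θ, r sin θ) = (29.488936, -39.133140)
h = r sin θ − e = -39.133140 − 7 = -46.133140
x = r cos θ + √(L² − h²) = 29.488936 + √(40000.0 − 2128.2666) = 29.488936 + 194.606612 = 224.095548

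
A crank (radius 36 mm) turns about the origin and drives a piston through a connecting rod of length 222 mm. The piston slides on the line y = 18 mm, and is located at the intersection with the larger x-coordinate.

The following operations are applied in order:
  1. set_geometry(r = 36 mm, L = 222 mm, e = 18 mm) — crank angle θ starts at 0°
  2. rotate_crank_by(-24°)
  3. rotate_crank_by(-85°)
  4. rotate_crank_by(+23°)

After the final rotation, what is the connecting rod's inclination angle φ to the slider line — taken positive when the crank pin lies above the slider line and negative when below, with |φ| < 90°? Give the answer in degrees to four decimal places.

-14.0547

set_geometry: r = 36 mm, L = 222 mm, e = 18 mm; θ ← 0°
rotate_crank_by(-24°): θ ← 0° -24° = -24°
rotate_crank_by(-85°): θ ← -24° -85° = -109°
rotate_crank_by(+23°): θ ← -109° +23° = -86°
crank pin P = (r cos θ, r sin θ) = (2.511233, -35.912306)
h = r sin θ − e = -35.912306 − 18 = -53.912306
sin φ = h / L = -53.912306 / 222 = -0.24284822
φ = arcsin(-0.24284822) = -14.054706°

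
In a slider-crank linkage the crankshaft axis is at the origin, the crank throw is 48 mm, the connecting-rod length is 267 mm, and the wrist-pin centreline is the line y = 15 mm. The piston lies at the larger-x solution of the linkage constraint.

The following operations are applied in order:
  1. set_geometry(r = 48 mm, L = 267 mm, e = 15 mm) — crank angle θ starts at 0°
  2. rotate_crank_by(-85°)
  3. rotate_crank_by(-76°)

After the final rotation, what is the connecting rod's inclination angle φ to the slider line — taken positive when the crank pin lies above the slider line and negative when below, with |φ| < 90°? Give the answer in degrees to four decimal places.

-6.5868

set_geometry: r = 48 mm, L = 267 mm, e = 15 mm; θ ← 0°
rotate_crank_by(-85°): θ ← 0° -85° = -85°
rotate_crank_by(-76°): θ ← -85° -76° = -161°
crank pin P = (r cos θ, r sin θ) = (-45.384892, -15.627271)
h = r sin θ − e = -15.627271 − 15 = -30.627271
sin φ = h / L = -30.627271 / 267 = -0.11470888
φ = arcsin(-0.11470888) = -6.586834°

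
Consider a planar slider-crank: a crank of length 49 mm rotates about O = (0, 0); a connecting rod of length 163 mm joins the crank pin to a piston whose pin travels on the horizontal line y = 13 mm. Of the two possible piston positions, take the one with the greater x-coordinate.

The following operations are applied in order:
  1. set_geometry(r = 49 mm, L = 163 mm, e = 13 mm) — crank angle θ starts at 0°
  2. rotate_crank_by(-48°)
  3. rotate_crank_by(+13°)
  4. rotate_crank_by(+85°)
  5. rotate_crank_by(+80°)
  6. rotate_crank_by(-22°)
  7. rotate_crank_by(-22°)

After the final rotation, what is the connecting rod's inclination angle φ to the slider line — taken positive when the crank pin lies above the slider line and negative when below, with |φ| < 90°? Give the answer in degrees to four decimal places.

12.7165

set_geometry: r = 49 mm, L = 163 mm, e = 13 mm; θ ← 0°
rotate_crank_by(-48°): θ ← 0° -48° = -48°
rotate_crank_by(+13°): θ ← -48° +13° = -35°
rotate_crank_by(+85°): θ ← -35° +85° = 50°
rotate_crank_by(+80°): θ ← 50° +80° = 130°
rotate_crank_by(-22°): θ ← 130° -22° = 108°
rotate_crank_by(-22°): θ ← 108° -22° = 86°
crank pin P = (r cos θ, r sin θ) = (3.418067, 48.880638)
h = r sin θ − e = 48.880638 − 13 = 35.880638
sin φ = h / L = 35.880638 / 163 = 0.22012662
φ = arcsin(0.22012662) = 12.716470°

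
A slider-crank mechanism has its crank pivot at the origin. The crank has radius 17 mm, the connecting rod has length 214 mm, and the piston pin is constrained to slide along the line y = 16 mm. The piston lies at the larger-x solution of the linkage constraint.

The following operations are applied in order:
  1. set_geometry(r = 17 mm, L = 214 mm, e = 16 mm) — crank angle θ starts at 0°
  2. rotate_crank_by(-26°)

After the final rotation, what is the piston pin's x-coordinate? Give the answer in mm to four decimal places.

set_geometry: r = 17 mm, L = 214 mm, e = 16 mm; θ ← 0°
rotate_crank_by(-26°): θ ← 0° -26° = -26°
crank pin P = (r cos θ, r sin θ) = (15.279499, -7.452309)
h = r sin θ − e = -7.452309 − 16 = -23.452309
x = r cos θ + √(L² − h²) = 15.279499 + √(45796.0 − 550.0108) = 15.279499 + 212.711046 = 227.990545

227.9905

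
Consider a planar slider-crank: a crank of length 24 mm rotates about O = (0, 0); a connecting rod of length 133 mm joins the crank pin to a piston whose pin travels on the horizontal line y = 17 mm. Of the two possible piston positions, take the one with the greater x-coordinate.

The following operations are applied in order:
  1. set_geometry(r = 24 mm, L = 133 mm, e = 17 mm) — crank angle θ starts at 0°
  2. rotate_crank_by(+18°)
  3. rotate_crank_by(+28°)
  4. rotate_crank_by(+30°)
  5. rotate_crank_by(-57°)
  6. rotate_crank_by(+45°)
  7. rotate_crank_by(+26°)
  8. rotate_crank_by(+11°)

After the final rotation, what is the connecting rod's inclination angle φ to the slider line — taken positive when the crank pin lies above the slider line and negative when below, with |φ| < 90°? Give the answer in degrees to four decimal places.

set_geometry: r = 24 mm, L = 133 mm, e = 17 mm; θ ← 0°
rotate_crank_by(+18°): θ ← 0° +18° = 18°
rotate_crank_by(+28°): θ ← 18° +28° = 46°
rotate_crank_by(+30°): θ ← 46° +30° = 76°
rotate_crank_by(-57°): θ ← 76° -57° = 19°
rotate_crank_by(+45°): θ ← 19° +45° = 64°
rotate_crank_by(+26°): θ ← 64° +26° = 90°
rotate_crank_by(+11°): θ ← 90° +11° = 101°
crank pin P = (r cos θ, r sin θ) = (-4.579416, 23.559052)
h = r sin θ − e = 23.559052 − 17 = 6.559052
sin φ = h / L = 6.559052 / 133 = 0.04931618
φ = arcsin(0.04931618) = 2.826756°

2.8268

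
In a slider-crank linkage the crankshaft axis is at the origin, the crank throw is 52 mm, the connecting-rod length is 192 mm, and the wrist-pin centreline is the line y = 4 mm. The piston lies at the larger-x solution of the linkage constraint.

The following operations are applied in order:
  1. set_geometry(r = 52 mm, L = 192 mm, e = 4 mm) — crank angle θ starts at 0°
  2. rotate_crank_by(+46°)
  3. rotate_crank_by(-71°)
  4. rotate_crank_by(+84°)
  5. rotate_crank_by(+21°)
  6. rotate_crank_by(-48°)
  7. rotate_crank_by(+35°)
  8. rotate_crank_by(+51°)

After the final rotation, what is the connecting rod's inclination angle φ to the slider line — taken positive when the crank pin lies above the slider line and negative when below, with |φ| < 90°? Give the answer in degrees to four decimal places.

12.6091

set_geometry: r = 52 mm, L = 192 mm, e = 4 mm; θ ← 0°
rotate_crank_by(+46°): θ ← 0° +46° = 46°
rotate_crank_by(-71°): θ ← 46° -71° = -25°
rotate_crank_by(+84°): θ ← -25° +84° = 59°
rotate_crank_by(+21°): θ ← 59° +21° = 80°
rotate_crank_by(-48°): θ ← 80° -48° = 32°
rotate_crank_by(+35°): θ ← 32° +35° = 67°
rotate_crank_by(+51°): θ ← 67° +51° = 118°
crank pin P = (r cos θ, r sin θ) = (-24.412521, 45.913275)
h = r sin θ − e = 45.913275 − 4 = 41.913275
sin φ = h / L = 41.913275 / 192 = 0.21829831
φ = arcsin(0.21829831) = 12.609104°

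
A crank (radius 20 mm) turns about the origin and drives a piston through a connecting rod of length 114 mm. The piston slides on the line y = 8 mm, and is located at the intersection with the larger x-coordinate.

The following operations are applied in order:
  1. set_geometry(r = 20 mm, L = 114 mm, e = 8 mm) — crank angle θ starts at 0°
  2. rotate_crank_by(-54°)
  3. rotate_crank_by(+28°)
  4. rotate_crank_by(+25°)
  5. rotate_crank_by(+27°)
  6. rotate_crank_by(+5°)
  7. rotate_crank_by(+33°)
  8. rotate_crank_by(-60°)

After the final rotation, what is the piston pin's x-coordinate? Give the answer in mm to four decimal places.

133.7598

set_geometry: r = 20 mm, L = 114 mm, e = 8 mm; θ ← 0°
rotate_crank_by(-54°): θ ← 0° -54° = -54°
rotate_crank_by(+28°): θ ← -54° +28° = -26°
rotate_crank_by(+25°): θ ← -26° +25° = -1°
rotate_crank_by(+27°): θ ← -1° +27° = 26°
rotate_crank_by(+5°): θ ← 26° +5° = 31°
rotate_crank_by(+33°): θ ← 31° +33° = 64°
rotate_crank_by(-60°): θ ← 64° -60° = 4°
crank pin P = (r cos θ, r sin θ) = (19.951281, 1.395129)
h = r sin θ − e = 1.395129 − 8 = -6.604871
x = r cos θ + √(L² − h²) = 19.951281 + √(12996.0 − 43.6243) = 19.951281 + 113.808504 = 133.759785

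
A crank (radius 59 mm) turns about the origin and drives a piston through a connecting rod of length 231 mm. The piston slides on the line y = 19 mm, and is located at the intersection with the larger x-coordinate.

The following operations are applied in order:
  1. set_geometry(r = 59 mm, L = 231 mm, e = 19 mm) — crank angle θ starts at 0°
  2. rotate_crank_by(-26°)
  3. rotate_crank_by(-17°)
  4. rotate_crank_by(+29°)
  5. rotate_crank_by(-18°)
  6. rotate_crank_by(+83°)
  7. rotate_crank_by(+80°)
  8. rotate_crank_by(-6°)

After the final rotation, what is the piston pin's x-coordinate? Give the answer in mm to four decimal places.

set_geometry: r = 59 mm, L = 231 mm, e = 19 mm; θ ← 0°
rotate_crank_by(-26°): θ ← 0° -26° = -26°
rotate_crank_by(-17°): θ ← -26° -17° = -43°
rotate_crank_by(+29°): θ ← -43° +29° = -14°
rotate_crank_by(-18°): θ ← -14° -18° = -32°
rotate_crank_by(+83°): θ ← -32° +83° = 51°
rotate_crank_by(+80°): θ ← 51° +80° = 131°
rotate_crank_by(-6°): θ ← 131° -6° = 125°
crank pin P = (r cos θ, r sin θ) = (-33.841010, 48.329971)
h = r sin θ − e = 48.329971 − 19 = 29.329971
x = r cos θ + √(L² − h²) = -33.841010 + √(53361.0 − 860.2472) = -33.841010 + 229.130428 = 195.289418

195.2894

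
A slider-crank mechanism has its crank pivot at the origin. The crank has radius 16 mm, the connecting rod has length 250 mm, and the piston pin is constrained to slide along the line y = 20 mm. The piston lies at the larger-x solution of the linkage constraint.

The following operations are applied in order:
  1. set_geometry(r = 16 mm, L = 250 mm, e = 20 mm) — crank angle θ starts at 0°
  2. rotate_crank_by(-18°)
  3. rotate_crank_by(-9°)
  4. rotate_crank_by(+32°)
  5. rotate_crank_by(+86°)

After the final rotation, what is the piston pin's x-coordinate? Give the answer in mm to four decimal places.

set_geometry: r = 16 mm, L = 250 mm, e = 20 mm; θ ← 0°
rotate_crank_by(-18°): θ ← 0° -18° = -18°
rotate_crank_by(-9°): θ ← -18° -9° = -27°
rotate_crank_by(+32°): θ ← -27° +32° = 5°
rotate_crank_by(+86°): θ ← 5° +86° = 91°
crank pin P = (r cos θ, r sin θ) = (-0.279239, 15.997563)
h = r sin θ − e = 15.997563 − 20 = -4.002437
x = r cos θ + √(L² − h²) = -0.279239 + √(62500.0 − 16.0195) = -0.279239 + 249.967959 = 249.688720

249.6887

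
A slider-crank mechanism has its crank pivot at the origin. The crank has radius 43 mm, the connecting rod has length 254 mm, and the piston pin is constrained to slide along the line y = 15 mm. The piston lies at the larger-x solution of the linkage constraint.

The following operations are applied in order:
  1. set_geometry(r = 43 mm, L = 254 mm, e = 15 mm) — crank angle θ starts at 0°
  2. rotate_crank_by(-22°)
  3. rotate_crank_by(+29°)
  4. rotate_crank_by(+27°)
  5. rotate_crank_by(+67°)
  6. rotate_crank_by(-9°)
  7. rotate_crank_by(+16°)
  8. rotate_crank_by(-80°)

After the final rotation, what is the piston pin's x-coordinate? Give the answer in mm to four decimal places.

291.9138

set_geometry: r = 43 mm, L = 254 mm, e = 15 mm; θ ← 0°
rotate_crank_by(-22°): θ ← 0° -22° = -22°
rotate_crank_by(+29°): θ ← -22° +29° = 7°
rotate_crank_by(+27°): θ ← 7° +27° = 34°
rotate_crank_by(+67°): θ ← 34° +67° = 101°
rotate_crank_by(-9°): θ ← 101° -9° = 92°
rotate_crank_by(+16°): θ ← 92° +16° = 108°
rotate_crank_by(-80°): θ ← 108° -80° = 28°
crank pin P = (r cos θ, r sin θ) = (37.966746, 20.187277)
h = r sin θ − e = 20.187277 − 15 = 5.187277
x = r cos θ + √(L² − h²) = 37.966746 + √(64516.0 − 26.9078) = 37.966746 + 253.947026 = 291.913773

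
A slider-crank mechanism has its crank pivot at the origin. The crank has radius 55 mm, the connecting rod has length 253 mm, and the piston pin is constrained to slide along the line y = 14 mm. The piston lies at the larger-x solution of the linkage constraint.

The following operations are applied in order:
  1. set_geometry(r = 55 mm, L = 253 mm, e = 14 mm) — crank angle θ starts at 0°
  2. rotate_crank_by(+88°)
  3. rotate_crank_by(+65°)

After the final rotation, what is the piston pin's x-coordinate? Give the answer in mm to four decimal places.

set_geometry: r = 55 mm, L = 253 mm, e = 14 mm; θ ← 0°
rotate_crank_by(+88°): θ ← 0° +88° = 88°
rotate_crank_by(+65°): θ ← 88° +65° = 153°
crank pin P = (r cos θ, r sin θ) = (-49.005359, 24.969477)
h = r sin θ − e = 24.969477 − 14 = 10.969477
x = r cos θ + √(L² − h²) = -49.005359 + √(64009.0 − 120.3294) = -49.005359 + 252.762083 = 203.756724

203.7567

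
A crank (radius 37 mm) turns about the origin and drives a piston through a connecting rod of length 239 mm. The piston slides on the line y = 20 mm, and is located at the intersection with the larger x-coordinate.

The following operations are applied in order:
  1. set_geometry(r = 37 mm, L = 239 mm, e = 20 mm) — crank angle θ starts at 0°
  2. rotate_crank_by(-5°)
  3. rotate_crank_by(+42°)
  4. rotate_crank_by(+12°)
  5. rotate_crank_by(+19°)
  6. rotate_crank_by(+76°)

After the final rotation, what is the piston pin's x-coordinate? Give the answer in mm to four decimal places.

209.0600

set_geometry: r = 37 mm, L = 239 mm, e = 20 mm; θ ← 0°
rotate_crank_by(-5°): θ ← 0° -5° = -5°
rotate_crank_by(+42°): θ ← -5° +42° = 37°
rotate_crank_by(+12°): θ ← 37° +12° = 49°
rotate_crank_by(+19°): θ ← 49° +19° = 68°
rotate_crank_by(+76°): θ ← 68° +76° = 144°
crank pin P = (r cos θ, r sin θ) = (-29.933629, 21.748054)
h = r sin θ − e = 21.748054 − 20 = 1.748054
x = r cos θ + √(L² − h²) = -29.933629 + √(57121.0 − 3.0557) = -29.933629 + 238.993607 = 209.059978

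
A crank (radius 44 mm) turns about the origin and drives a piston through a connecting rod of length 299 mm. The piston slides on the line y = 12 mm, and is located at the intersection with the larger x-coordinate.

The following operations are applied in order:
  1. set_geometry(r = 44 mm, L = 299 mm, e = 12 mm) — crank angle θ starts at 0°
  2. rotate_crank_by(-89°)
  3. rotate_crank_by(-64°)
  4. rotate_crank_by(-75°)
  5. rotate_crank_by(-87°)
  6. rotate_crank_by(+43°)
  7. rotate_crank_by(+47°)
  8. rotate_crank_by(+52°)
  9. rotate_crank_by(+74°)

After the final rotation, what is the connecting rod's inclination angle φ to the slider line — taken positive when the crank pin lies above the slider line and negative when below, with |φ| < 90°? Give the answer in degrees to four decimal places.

set_geometry: r = 44 mm, L = 299 mm, e = 12 mm; θ ← 0°
rotate_crank_by(-89°): θ ← 0° -89° = -89°
rotate_crank_by(-64°): θ ← -89° -64° = -153°
rotate_crank_by(-75°): θ ← -153° -75° = -228°
rotate_crank_by(-87°): θ ← -228° -87° = -315°
rotate_crank_by(+43°): θ ← -315° +43° = -272°
rotate_crank_by(+47°): θ ← -272° +47° = -225°
rotate_crank_by(+52°): θ ← -225° +52° = -173°
rotate_crank_by(+74°): θ ← -173° +74° = -99°
crank pin P = (r cos θ, r sin θ) = (-6.883116, -43.458287)
h = r sin θ − e = -43.458287 − 12 = -55.458287
sin φ = h / L = -55.458287 / 299 = -0.18547922
φ = arcsin(-0.18547922) = -10.689073°

-10.6891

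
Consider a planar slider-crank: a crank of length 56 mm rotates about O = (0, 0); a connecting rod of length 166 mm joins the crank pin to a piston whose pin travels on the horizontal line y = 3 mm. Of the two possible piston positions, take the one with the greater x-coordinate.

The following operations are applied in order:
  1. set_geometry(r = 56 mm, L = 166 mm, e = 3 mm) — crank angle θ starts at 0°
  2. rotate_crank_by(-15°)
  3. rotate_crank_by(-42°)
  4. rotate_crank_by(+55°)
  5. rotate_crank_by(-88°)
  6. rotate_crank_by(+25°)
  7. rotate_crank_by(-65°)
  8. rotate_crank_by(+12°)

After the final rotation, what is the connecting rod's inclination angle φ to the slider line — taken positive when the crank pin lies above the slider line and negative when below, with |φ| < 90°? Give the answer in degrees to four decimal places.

set_geometry: r = 56 mm, L = 166 mm, e = 3 mm; θ ← 0°
rotate_crank_by(-15°): θ ← 0° -15° = -15°
rotate_crank_by(-42°): θ ← -15° -42° = -57°
rotate_crank_by(+55°): θ ← -57° +55° = -2°
rotate_crank_by(-88°): θ ← -2° -88° = -90°
rotate_crank_by(+25°): θ ← -90° +25° = -65°
rotate_crank_by(-65°): θ ← -65° -65° = -130°
rotate_crank_by(+12°): θ ← -130° +12° = -118°
crank pin P = (r cos θ, r sin θ) = (-26.290408, -49.445065)
h = r sin θ − e = -49.445065 − 3 = -52.445065
sin φ = h / L = -52.445065 / 166 = -0.31593413
φ = arcsin(-0.31593413) = -18.417215°

-18.4172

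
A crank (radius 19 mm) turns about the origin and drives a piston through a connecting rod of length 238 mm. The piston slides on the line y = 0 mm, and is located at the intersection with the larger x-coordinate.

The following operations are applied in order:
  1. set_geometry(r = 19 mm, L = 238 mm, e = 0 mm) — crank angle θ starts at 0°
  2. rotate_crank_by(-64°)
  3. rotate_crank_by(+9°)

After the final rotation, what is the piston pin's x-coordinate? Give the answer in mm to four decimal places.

248.3885

set_geometry: r = 19 mm, L = 238 mm, e = 0 mm; θ ← 0°
rotate_crank_by(-64°): θ ← 0° -64° = -64°
rotate_crank_by(+9°): θ ← -64° +9° = -55°
crank pin P = (r cos θ, r sin θ) = (10.897952, -15.563889)
h = r sin θ − e = -15.563889 − 0 = -15.563889
x = r cos θ + √(L² − h²) = 10.897952 + √(56644.0 − 242.2346) = 10.897952 + 237.490558 = 248.388511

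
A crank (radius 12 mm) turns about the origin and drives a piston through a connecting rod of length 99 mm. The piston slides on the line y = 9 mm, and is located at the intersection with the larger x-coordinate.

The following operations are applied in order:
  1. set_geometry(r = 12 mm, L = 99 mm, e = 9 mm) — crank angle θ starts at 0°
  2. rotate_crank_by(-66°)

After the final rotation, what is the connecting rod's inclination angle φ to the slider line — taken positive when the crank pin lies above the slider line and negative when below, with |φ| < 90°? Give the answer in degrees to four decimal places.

-11.6330

set_geometry: r = 12 mm, L = 99 mm, e = 9 mm; θ ← 0°
rotate_crank_by(-66°): θ ← 0° -66° = -66°
crank pin P = (r cos θ, r sin θ) = (4.880840, -10.962545)
h = r sin θ − e = -10.962545 − 9 = -19.962545
sin φ = h / L = -19.962545 / 99 = -0.20164187
φ = arcsin(-0.20164187) = -11.632988°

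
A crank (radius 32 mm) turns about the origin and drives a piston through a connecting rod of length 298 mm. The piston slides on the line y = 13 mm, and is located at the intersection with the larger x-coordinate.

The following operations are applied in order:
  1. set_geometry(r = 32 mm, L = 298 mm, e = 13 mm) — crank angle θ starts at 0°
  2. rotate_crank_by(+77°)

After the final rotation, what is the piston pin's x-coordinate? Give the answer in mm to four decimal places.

304.6434

set_geometry: r = 32 mm, L = 298 mm, e = 13 mm; θ ← 0°
rotate_crank_by(+77°): θ ← 0° +77° = 77°
crank pin P = (r cos θ, r sin θ) = (7.198434, 31.179842)
h = r sin θ − e = 31.179842 − 13 = 18.179842
x = r cos θ + √(L² − h²) = 7.198434 + √(88804.0 − 330.5067) = 7.198434 + 297.444942 = 304.643375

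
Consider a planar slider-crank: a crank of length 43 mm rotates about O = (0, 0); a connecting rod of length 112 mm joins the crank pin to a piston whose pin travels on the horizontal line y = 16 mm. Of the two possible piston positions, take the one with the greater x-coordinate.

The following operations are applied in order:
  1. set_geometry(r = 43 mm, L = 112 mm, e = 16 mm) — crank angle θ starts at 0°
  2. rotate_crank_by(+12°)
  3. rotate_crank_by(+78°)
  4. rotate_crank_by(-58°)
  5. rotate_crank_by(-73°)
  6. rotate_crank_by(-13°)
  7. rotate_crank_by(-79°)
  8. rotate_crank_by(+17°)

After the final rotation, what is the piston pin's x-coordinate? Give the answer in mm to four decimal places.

78.9129

set_geometry: r = 43 mm, L = 112 mm, e = 16 mm; θ ← 0°
rotate_crank_by(+12°): θ ← 0° +12° = 12°
rotate_crank_by(+78°): θ ← 12° +78° = 90°
rotate_crank_by(-58°): θ ← 90° -58° = 32°
rotate_crank_by(-73°): θ ← 32° -73° = -41°
rotate_crank_by(-13°): θ ← -41° -13° = -54°
rotate_crank_by(-79°): θ ← -54° -79° = -133°
rotate_crank_by(+17°): θ ← -133° +17° = -116°
crank pin P = (r cos θ, r sin θ) = (-18.849959, -38.648144)
h = r sin θ − e = -38.648144 − 16 = -54.648144
x = r cos θ + √(L² − h²) = -18.849959 + √(12544.0 − 2986.4196) = -18.849959 + 97.762878 = 78.912919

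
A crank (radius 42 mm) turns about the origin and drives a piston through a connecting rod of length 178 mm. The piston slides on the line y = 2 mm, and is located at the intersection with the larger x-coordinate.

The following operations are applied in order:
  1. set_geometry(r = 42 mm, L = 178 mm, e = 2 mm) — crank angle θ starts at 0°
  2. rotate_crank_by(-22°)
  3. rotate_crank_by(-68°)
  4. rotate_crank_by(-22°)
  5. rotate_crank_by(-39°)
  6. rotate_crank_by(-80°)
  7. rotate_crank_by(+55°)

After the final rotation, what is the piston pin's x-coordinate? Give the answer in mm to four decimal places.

set_geometry: r = 42 mm, L = 178 mm, e = 2 mm; θ ← 0°
rotate_crank_by(-22°): θ ← 0° -22° = -22°
rotate_crank_by(-68°): θ ← -22° -68° = -90°
rotate_crank_by(-22°): θ ← -90° -22° = -112°
rotate_crank_by(-39°): θ ← -112° -39° = -151°
rotate_crank_by(-80°): θ ← -151° -80° = -231°
rotate_crank_by(+55°): θ ← -231° +55° = -176°
crank pin P = (r cos θ, r sin θ) = (-41.897690, -2.929772)
h = r sin θ − e = -2.929772 − 2 = -4.929772
x = r cos θ + √(L² − h²) = -41.897690 + √(31684.0 − 24.3027) = -41.897690 + 177.931721 = 136.034031

136.0340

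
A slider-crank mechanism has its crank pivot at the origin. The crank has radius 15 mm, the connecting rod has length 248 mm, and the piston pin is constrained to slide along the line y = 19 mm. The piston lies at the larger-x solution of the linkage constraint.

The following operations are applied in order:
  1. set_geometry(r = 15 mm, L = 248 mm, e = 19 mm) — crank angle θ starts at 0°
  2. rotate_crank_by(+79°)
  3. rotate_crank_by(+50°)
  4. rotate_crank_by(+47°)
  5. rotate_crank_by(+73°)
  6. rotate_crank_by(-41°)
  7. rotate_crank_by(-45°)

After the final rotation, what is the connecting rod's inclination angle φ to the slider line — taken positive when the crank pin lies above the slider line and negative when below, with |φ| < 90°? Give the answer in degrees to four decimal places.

-3.3783

set_geometry: r = 15 mm, L = 248 mm, e = 19 mm; θ ← 0°
rotate_crank_by(+79°): θ ← 0° +79° = 79°
rotate_crank_by(+50°): θ ← 79° +50° = 129°
rotate_crank_by(+47°): θ ← 129° +47° = 176°
rotate_crank_by(+73°): θ ← 176° +73° = 249°
rotate_crank_by(-41°): θ ← 249° -41° = 208°
rotate_crank_by(-45°): θ ← 208° -45° = 163°
crank pin P = (r cos θ, r sin θ) = (-14.344571, 4.385576)
h = r sin θ − e = 4.385576 − 19 = -14.614424
sin φ = h / L = -14.614424 / 248 = -0.05892913
φ = arcsin(-0.05892913) = -3.378348°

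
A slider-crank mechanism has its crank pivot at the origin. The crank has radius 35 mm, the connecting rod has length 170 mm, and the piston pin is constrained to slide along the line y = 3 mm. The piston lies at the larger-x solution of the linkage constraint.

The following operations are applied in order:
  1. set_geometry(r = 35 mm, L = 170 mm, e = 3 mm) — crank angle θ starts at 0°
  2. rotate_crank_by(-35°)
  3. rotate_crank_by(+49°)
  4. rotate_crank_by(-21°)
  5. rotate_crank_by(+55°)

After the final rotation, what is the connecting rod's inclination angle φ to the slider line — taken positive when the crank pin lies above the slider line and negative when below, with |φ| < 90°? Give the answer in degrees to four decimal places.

set_geometry: r = 35 mm, L = 170 mm, e = 3 mm; θ ← 0°
rotate_crank_by(-35°): θ ← 0° -35° = -35°
rotate_crank_by(+49°): θ ← -35° +49° = 14°
rotate_crank_by(-21°): θ ← 14° -21° = -7°
rotate_crank_by(+55°): θ ← -7° +55° = 48°
crank pin P = (r cos θ, r sin θ) = (23.419571, 26.010069)
h = r sin θ − e = 26.010069 − 3 = 23.010069
sin φ = h / L = 23.010069 / 170 = 0.13535335
φ = arcsin(0.13535335) = 7.779053°

7.7791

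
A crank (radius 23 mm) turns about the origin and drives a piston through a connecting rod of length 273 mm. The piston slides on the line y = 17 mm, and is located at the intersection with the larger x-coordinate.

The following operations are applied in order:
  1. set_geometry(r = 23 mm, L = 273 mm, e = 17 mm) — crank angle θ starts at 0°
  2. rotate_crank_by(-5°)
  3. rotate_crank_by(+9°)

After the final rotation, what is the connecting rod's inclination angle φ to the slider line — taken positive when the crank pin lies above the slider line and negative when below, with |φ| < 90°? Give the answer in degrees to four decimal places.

set_geometry: r = 23 mm, L = 273 mm, e = 17 mm; θ ← 0°
rotate_crank_by(-5°): θ ← 0° -5° = -5°
rotate_crank_by(+9°): θ ← -5° +9° = 4°
crank pin P = (r cos θ, r sin θ) = (22.943973, 1.604399)
h = r sin θ − e = 1.604399 − 17 = -15.395601
sin φ = h / L = -15.395601 / 273 = -0.05639414
φ = arcsin(-0.05639414) = -3.232862°

-3.2329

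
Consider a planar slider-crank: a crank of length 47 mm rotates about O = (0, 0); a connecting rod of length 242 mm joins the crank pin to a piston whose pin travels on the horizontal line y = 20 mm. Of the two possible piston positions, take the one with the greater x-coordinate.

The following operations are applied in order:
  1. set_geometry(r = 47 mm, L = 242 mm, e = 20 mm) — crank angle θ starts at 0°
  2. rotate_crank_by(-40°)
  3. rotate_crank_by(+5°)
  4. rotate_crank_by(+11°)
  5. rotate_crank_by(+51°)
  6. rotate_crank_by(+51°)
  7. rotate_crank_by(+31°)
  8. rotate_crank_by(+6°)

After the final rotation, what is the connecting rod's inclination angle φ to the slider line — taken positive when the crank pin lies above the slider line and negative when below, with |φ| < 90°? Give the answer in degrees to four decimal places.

5.3577

set_geometry: r = 47 mm, L = 242 mm, e = 20 mm; θ ← 0°
rotate_crank_by(-40°): θ ← 0° -40° = -40°
rotate_crank_by(+5°): θ ← -40° +5° = -35°
rotate_crank_by(+11°): θ ← -35° +11° = -24°
rotate_crank_by(+51°): θ ← -24° +51° = 27°
rotate_crank_by(+51°): θ ← 27° +51° = 78°
rotate_crank_by(+31°): θ ← 78° +31° = 109°
rotate_crank_by(+6°): θ ← 109° +6° = 115°
crank pin P = (r cos θ, r sin θ) = (-19.863058, 42.596466)
h = r sin θ − e = 42.596466 − 20 = 22.596466
sin φ = h / L = 22.596466 / 242 = 0.09337383
φ = arcsin(0.09337383) = 5.357731°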